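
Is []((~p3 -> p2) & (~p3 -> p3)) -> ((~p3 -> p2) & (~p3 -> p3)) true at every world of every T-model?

Tableau for the negation ~([]((~p3 -> p2) & (~p3 -> p3)) -> ((~p3 -> p2) & (~p3 -> p3))):
1. ~([]((~p3 -> p2) & (~p3 -> p3)) -> ((~p3 -> p2) & (~p3 -> p3))), w0
2. []((~p3 -> p2) & (~p3 -> p3)), w0
3. ~((~p3 -> p2) & (~p3 -> p3)), w0
4. (~p3 -> p2) & (~p3 -> p3), w0
5. ~p3 -> p2, w0
6. ~p3 -> p3, w0
7. ~(~p3 -> p3), w0
8. ~p3, w0
9. p2, w0
10. p3, w0
Accessibility: w0Rw0
Branch closes: p3 and ~p3 both at w0.
All branches of the negation close; one closing branch shown above.

Yes, valid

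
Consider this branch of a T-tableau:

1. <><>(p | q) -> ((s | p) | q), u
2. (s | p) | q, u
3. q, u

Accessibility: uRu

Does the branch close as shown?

No, open

No world carries both an atom and its negation.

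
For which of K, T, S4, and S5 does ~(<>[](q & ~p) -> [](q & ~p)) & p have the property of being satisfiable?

K, T, S4

S4-tableau for the formula:
1. ~(<>[](q & ~p) -> [](q & ~p)) & p, 0
2. ~(<>[](q & ~p) -> [](q & ~p)), 0
3. p, 0
4. <>[](q & ~p), 0
5. ~[](q & ~p), 0
6. [](q & ~p), 1
7. q & ~p, 1
8. q, 1
9. ~p, 1
10. ~(q & ~p), 2
11. p, 2
Accessibility: 0R0, 0R1, 0R2, 1R1, 2R2
Complete open branch: satisfiable in S4, hence also in K, T (this S4-model is also a K-model and a T-model).
S5-tableau for the formula:
1. ~(<>[](q & ~p) -> [](q & ~p)) & p, 0
2. ~(<>[](q & ~p) -> [](q & ~p)), 0
3. p, 0
4. <>[](q & ~p), 0
5. ~[](q & ~p), 0
6. [](q & ~p), 1
7. q & ~p, 0
8. q, 0
9. ~p, 0
Accessibility: 0R0, 0R1, 1R0, 1R1
Branch closes: p and ~p both at 0.
Every branch closes (one shown): unsatisfiable in S5.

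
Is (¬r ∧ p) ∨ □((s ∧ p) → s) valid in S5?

Valid

Tableau for the negation ¬((¬r ∧ p) ∨ □((s ∧ p) → s)):
1. ¬((¬r ∧ p) ∨ □((s ∧ p) → s)), u
2. ¬(¬r ∧ p), u
3. ¬□((s ∧ p) → s), u
4. ¬p, u
5. ¬((s ∧ p) → s), v
6. s ∧ p, v
7. ¬s, v
8. s, v
9. p, v
Accessibility: uRu, uRv, vRu, vRv
Branch closes: s and ¬s both at v.
Every branch of the negation's tableau closes; the branch above is one of them.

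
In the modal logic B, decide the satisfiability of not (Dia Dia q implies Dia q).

1. not (Dia Dia q implies Dia q), w0
2. Dia Dia q, w0
3. not Dia q, w0
4. not q, w0
5. Dia q, w1
6. not q, w1
7. q, w2
Accessibility: w0Rw0, w0Rw1, w1Rw0, w1Rw1, w1Rw2, w2Rw1, w2Rw2

Satisfiable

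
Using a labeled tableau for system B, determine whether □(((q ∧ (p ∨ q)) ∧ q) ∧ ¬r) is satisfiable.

1. □(((q ∧ (p ∨ q)) ∧ q) ∧ ¬r), u
2. ((q ∧ (p ∨ q)) ∧ q) ∧ ¬r, u
3. (q ∧ (p ∨ q)) ∧ q, u
4. ¬r, u
5. q ∧ (p ∨ q), u
6. q, u
7. p ∨ q, u
Accessibility: uRu

Yes, satisfiable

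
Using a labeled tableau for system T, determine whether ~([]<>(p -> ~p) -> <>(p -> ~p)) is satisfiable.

No, unsatisfiable

1. ~([]<>(p -> ~p) -> <>(p -> ~p)), w0
2. []<>(p -> ~p), w0
3. ~<>(p -> ~p), w0
4. <>(p -> ~p), w0
5. ~(p -> ~p), w0
6. p, w0
7. p -> ~p, w1
8. <>(p -> ~p), w1
9. ~(p -> ~p), w1
10. p, w1
11. ~p, w1
Accessibility: w0Rw0, w0Rw1, w1Rw1
Branch closes: p and ~p both at w1.
(One branch shown.) All branches close.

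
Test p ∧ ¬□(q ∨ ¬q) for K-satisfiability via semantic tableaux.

1. p ∧ ¬□(q ∨ ¬q), w0
2. p, w0
3. ¬□(q ∨ ¬q), w0
4. ¬(q ∨ ¬q), w1
5. ¬q, w1
6. q, w1
Accessibility: w0Rw1
Branch closes: q and ¬q both at w1.
Every branch closes; the branch above is one of them.

Unsatisfiable (every branch closes)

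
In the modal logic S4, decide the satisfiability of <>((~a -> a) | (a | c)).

Satisfiable (open branch found)

1. <>((~a -> a) | (a | c)), 0
2. (~a -> a) | (a | c), 1
3. a | c, 1
4. c, 1
Accessibility: 0R0, 0R1, 1R1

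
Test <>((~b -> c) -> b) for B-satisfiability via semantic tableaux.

Satisfiable (open branch found)

1. <>((~b -> c) -> b), w0
2. (~b -> c) -> b, w1   [<>-rule on 1: fresh world w1, w0Rw1]
3. b, w1   [->-rule on 2 (branches; this branch)]
Accessibility: w0Rw0, w0Rw1, w1Rw0, w1Rw1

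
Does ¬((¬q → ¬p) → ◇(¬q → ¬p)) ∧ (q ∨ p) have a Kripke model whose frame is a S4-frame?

No, unsatisfiable

1. ¬((¬q → ¬p) → ◇(¬q → ¬p)) ∧ (q ∨ p), u
2. ¬((¬q → ¬p) → ◇(¬q → ¬p)), u
3. q ∨ p, u
4. ¬q → ¬p, u
5. ¬◇(¬q → ¬p), u
6. ¬(¬q → ¬p), u
7. ¬q, u
8. p, u
9. ¬p, u
Accessibility: uRu
Branch closes: p and ¬p both at u.
Every branch closes; the branch above is one of them.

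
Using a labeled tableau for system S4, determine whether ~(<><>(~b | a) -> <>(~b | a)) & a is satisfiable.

Unsatisfiable

1. ~(<><>(~b | a) -> <>(~b | a)) & a, w0
2. ~(<><>(~b | a) -> <>(~b | a)), w0
3. a, w0
4. <><>(~b | a), w0
5. ~<>(~b | a), w0
6. ~(~b | a), w0
7. b, w0
8. ~a, w0
Accessibility: w0Rw0
Branch closes: a and ~a both at w0.
All branches of the tableau close; one closing branch shown above.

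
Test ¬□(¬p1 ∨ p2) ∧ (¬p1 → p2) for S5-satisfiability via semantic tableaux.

1. ¬□(¬p1 ∨ p2) ∧ (¬p1 → p2), u
2. ¬□(¬p1 ∨ p2), u   [∧-rule on 1]
3. ¬p1 → p2, u   [∧-rule on 1]
4. p2, u   [→-rule on 3 (branches; this branch)]
5. ¬(¬p1 ∨ p2), v   [¬□-rule on 2: fresh world v, uRv]
6. p1, v   [¬∨-rule on 5]
7. ¬p2, v   [¬∨-rule on 5]
Accessibility: uRu, uRv, vRu, vRv

Satisfiable (open branch found)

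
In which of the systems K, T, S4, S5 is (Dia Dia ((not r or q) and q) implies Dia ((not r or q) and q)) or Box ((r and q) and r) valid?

S4, S5

T-tableau for the negation not ((Dia Dia ((not r or q) and q) implies Dia ((not r or q) and q)) or Box ((r and q) and r)):
1. not ((Dia Dia ((not r or q) and q) implies Dia ((not r or q) and q)) or Box ((r and q) and r)), w0
2. not (Dia Dia ((not r or q) and q) implies Dia ((not r or q) and q)), w0   [neg-or-rule on 1]
3. not Box ((r and q) and r), w0   [neg-or-rule on 1]
4. Dia Dia ((not r or q) and q), w0   [neg-implies-rule on 2]
5. not Dia ((not r or q) and q), w0   [neg-implies-rule on 2]
6. not ((not r or q) and q), w0   [neg-Dia-rule on 5 via w0Rw0]
7. not q, w0   [neg-and-rule on 6 (branches; this branch)]
8. not ((r and q) and r), w1   [neg-Box-rule on 3: fresh world w1, w0Rw1]
9. not ((not r or q) and q), w1   [neg-Dia-rule on 5 via w0Rw1]
10. not r, w1   [neg-and-rule on 8 (branches; this branch)]
11. not q, w1   [neg-and-rule on 9 (branches; this branch)]
12. Dia ((not r or q) and q), w2   [Dia-rule on 4: fresh world w2, w0Rw2]
13. not ((not r or q) and q), w2   [neg-Dia-rule on 5 via w0Rw2]
14. not q, w2   [neg-and-rule on 13 (branches; this branch)]
15. (not r or q) and q, w3   [Dia-rule on 12: fresh world w3, w2Rw3]
16. not r or q, w3   [and-rule on 15]
17. q, w3   [and-rule on 15]
Accessibility: w0Rw0, w0Rw1, w0Rw2, w1Rw1, w2Rw2, w2Rw3, w3Rw3
Complete open branch: countermodel on a T-frame, so not valid in T, nor in K (the same frame is also a K-frame).
S4-tableau for the negation not ((Dia Dia ((not r or q) and q) implies Dia ((not r or q) and q)) or Box ((r and q) and r)):
1. not ((Dia Dia ((not r or q) and q) implies Dia ((not r or q) and q)) or Box ((r and q) and r)), w0
2. not (Dia Dia ((not r or q) and q) implies Dia ((not r or q) and q)), w0   [neg-or-rule on 1]
3. not Box ((r and q) and r), w0   [neg-or-rule on 1]
4. Dia Dia ((not r or q) and q), w0   [neg-implies-rule on 2]
5. not Dia ((not r or q) and q), w0   [neg-implies-rule on 2]
6. not ((not r or q) and q), w0   [neg-Dia-rule on 5 via w0Rw0]
7. not (not r or q), w0   [neg-and-rule on 6 (branches; this branch)]
8. r, w0   [neg-or-rule on 7]
9. not q, w0   [neg-or-rule on 7]
10. not ((r and q) and r), w1   [neg-Box-rule on 3: fresh world w1, w0Rw1]
11. not ((not r or q) and q), w1   [neg-Dia-rule on 5 via w0Rw1]
12. not (r and q), w1   [neg-and-rule on 10 (branches; this branch)]
13. not (not r or q), w1   [neg-and-rule on 11 (branches; this branch)]
14. r, w1   [neg-or-rule on 13]
15. not q, w1   [neg-or-rule on 13]
16. Dia ((not r or q) and q), w2   [Dia-rule on 4: fresh world w2, w0Rw2]
17. not ((not r or q) and q), w2   [neg-Dia-rule on 5 via w0Rw2]
18. not (not r or q), w2   [neg-and-rule on 17 (branches; this branch)]
19. r, w2   [neg-or-rule on 18]
20. not q, w2   [neg-or-rule on 18]
21. (not r or q) and q, w3   [Dia-rule on 16: fresh world w3, w2Rw3]
22. not r or q, w3   [and-rule on 21]
23. q, w3   [and-rule on 21]
24. not ((not r or q) and q), w3   [neg-Dia-rule on 5 via w0Rw3]
25. not (not r or q), w3   [neg-and-rule on 24 (branches; this branch)]
26. r, w3   [neg-or-rule on 25]
27. not q, w3   [neg-or-rule on 25]
Accessibility: w0Rw0, w0Rw1, w0Rw2, w0Rw3, w1Rw1, w2Rw2, w2Rw3, w3Rw3
Branch closes: q and not q both at w3.
Every branch closes (one shown): valid in S4, hence also in S5 (every theorem of S4 is a theorem of S5).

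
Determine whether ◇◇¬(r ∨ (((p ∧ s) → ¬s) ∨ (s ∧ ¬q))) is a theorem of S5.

Invalid (countermodel exists)

Tableau for the negation ¬◇◇¬(r ∨ (((p ∧ s) → ¬s) ∨ (s ∧ ¬q))):
1. ¬◇◇¬(r ∨ (((p ∧ s) → ¬s) ∨ (s ∧ ¬q))), 0
2. ¬◇¬(r ∨ (((p ∧ s) → ¬s) ∨ (s ∧ ¬q))), 0
3. r ∨ (((p ∧ s) → ¬s) ∨ (s ∧ ¬q)), 0
4. ((p ∧ s) → ¬s) ∨ (s ∧ ¬q), 0
5. s ∧ ¬q, 0
6. s, 0
7. ¬q, 0
Accessibility: 0R0
The negation has an open branch (countermodel exists).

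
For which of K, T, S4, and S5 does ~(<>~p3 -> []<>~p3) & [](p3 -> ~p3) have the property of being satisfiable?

K-tableau for the formula:
1. ~(<>~p3 -> []<>~p3) & [](p3 -> ~p3), 0
2. ~(<>~p3 -> []<>~p3), 0
3. [](p3 -> ~p3), 0
4. <>~p3, 0
5. ~[]<>~p3, 0
6. ~p3, 1
7. p3 -> ~p3, 1
8. ~<>~p3, 2
9. p3 -> ~p3, 2
10. ~p3, 2
Accessibility: 0R1, 0R2
Complete open branch: satisfiable in K.
T-tableau for the formula:
1. ~(<>~p3 -> []<>~p3) & [](p3 -> ~p3), 0
2. ~(<>~p3 -> []<>~p3), 0
3. [](p3 -> ~p3), 0
4. <>~p3, 0
5. ~[]<>~p3, 0
6. p3 -> ~p3, 0
7. ~p3, 0
8. ~p3, 1
9. p3 -> ~p3, 1
10. ~<>~p3, 2
11. p3 -> ~p3, 2
12. p3, 2
13. ~p3, 2
Accessibility: 0R0, 0R1, 0R2, 1R1, 2R2
Branch closes: p3 and ~p3 both at 2.
Every branch closes (one shown): unsatisfiable in T, hence also in S4, S5 (every S4/S5-frame is a T-frame).

K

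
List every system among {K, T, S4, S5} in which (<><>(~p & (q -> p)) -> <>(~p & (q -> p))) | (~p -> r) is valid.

T-tableau for the negation ~((<><>(~p & (q -> p)) -> <>(~p & (q -> p))) | (~p -> r)):
1. ~((<><>(~p & (q -> p)) -> <>(~p & (q -> p))) | (~p -> r)), w0
2. ~(<><>(~p & (q -> p)) -> <>(~p & (q -> p))), w0
3. ~(~p -> r), w0
4. <><>(~p & (q -> p)), w0
5. ~<>(~p & (q -> p)), w0
6. ~p, w0
7. ~r, w0
8. ~(~p & (q -> p)), w0
9. ~(q -> p), w0
10. q, w0
11. <>(~p & (q -> p)), w1
12. ~(~p & (q -> p)), w1
13. ~(q -> p), w1
14. q, w1
15. ~p, w1
16. ~p & (q -> p), w2
17. ~p, w2
18. q -> p, w2
19. ~q, w2
Accessibility: w0Rw0, w0Rw1, w1Rw1, w1Rw2, w2Rw2
Complete open branch: countermodel on a T-frame, so not valid in T, nor in K (the same frame is also a K-frame).
S4-tableau for the negation ~((<><>(~p & (q -> p)) -> <>(~p & (q -> p))) | (~p -> r)):
1. ~((<><>(~p & (q -> p)) -> <>(~p & (q -> p))) | (~p -> r)), w0
2. ~(<><>(~p & (q -> p)) -> <>(~p & (q -> p))), w0
3. ~(~p -> r), w0
4. <><>(~p & (q -> p)), w0
5. ~<>(~p & (q -> p)), w0
6. ~p, w0
7. ~r, w0
8. ~(~p & (q -> p)), w0
9. ~(q -> p), w0
10. q, w0
11. <>(~p & (q -> p)), w1
12. ~(~p & (q -> p)), w1
13. ~(q -> p), w1
14. q, w1
15. ~p, w1
16. ~p & (q -> p), w2
17. ~p, w2
18. q -> p, w2
19. ~(~p & (q -> p)), w2
20. ~q, w2
21. ~(q -> p), w2
22. q, w2
Accessibility: w0Rw0, w0Rw1, w0Rw2, w1Rw1, w1Rw2, w2Rw2
Branch closes: q and ~q both at w2.
Every branch closes (one shown): valid in S4, hence also in S5 (every theorem of S4 is a theorem of S5).

S4, S5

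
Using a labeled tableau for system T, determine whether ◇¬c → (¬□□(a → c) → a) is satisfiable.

1. ◇¬c → (¬□□(a → c) → a), w0
2. ¬□□(a → c) → a, w0
3. a, w0
Accessibility: w0Rw0

Yes, satisfiable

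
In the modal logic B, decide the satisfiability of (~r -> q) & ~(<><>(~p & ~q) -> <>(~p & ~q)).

1. (~r -> q) & ~(<><>(~p & ~q) -> <>(~p & ~q)), 0
2. ~r -> q, 0
3. ~(<><>(~p & ~q) -> <>(~p & ~q)), 0
4. <><>(~p & ~q), 0
5. ~<>(~p & ~q), 0
6. ~(~p & ~q), 0
7. q, 0
8. <>(~p & ~q), 1
9. ~(~p & ~q), 1
10. q, 1
11. ~p & ~q, 2
12. ~p, 2
13. ~q, 2
Accessibility: 0R0, 0R1, 1R0, 1R1, 1R2, 2R1, 2R2

Satisfiable (open branch found)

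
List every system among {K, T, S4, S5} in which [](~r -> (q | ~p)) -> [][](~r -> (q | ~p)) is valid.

S4, S5

T-tableau for the negation ~([](~r -> (q | ~p)) -> [][](~r -> (q | ~p))):
1. ~([](~r -> (q | ~p)) -> [][](~r -> (q | ~p))), 0
2. [](~r -> (q | ~p)), 0   [~->-rule on 1]
3. ~[][](~r -> (q | ~p)), 0   [~->-rule on 1]
4. ~r -> (q | ~p), 0   [[]-rule on 2 via 0R0]
5. q | ~p, 0   [->-rule on 4 (branches; this branch)]
6. ~p, 0   [|-rule on 5 (branches; this branch)]
7. ~[](~r -> (q | ~p)), 1   [~[]-rule on 3: fresh world 1, 0R1]
8. ~r -> (q | ~p), 1   [[]-rule on 2 via 0R1]
9. q | ~p, 1   [->-rule on 8 (branches; this branch)]
10. ~p, 1   [|-rule on 9 (branches; this branch)]
11. ~(~r -> (q | ~p)), 2   [~[]-rule on 7: fresh world 2, 1R2]
12. ~r, 2   [~->-rule on 11]
13. ~(q | ~p), 2   [~->-rule on 11]
14. ~q, 2   [~|-rule on 13]
15. p, 2   [~|-rule on 13]
Accessibility: 0R0, 0R1, 1R1, 1R2, 2R2
Complete open branch: countermodel on a T-frame, so not valid in T, nor in K (the same frame is also a K-frame).
S4-tableau for the negation ~([](~r -> (q | ~p)) -> [][](~r -> (q | ~p))):
1. ~([](~r -> (q | ~p)) -> [][](~r -> (q | ~p))), 0
2. [](~r -> (q | ~p)), 0   [~->-rule on 1]
3. ~[][](~r -> (q | ~p)), 0   [~->-rule on 1]
4. ~r -> (q | ~p), 0   [[]-rule on 2 via 0R0]
5. q | ~p, 0   [->-rule on 4 (branches; this branch)]
6. ~p, 0   [|-rule on 5 (branches; this branch)]
7. ~[](~r -> (q | ~p)), 1   [~[]-rule on 3: fresh world 1, 0R1]
8. ~r -> (q | ~p), 1   [[]-rule on 2 via 0R1]
9. q | ~p, 1   [->-rule on 8 (branches; this branch)]
10. ~p, 1   [|-rule on 9 (branches; this branch)]
11. ~(~r -> (q | ~p)), 2   [~[]-rule on 7: fresh world 2, 1R2]
12. ~r, 2   [~->-rule on 11]
13. ~(q | ~p), 2   [~->-rule on 11]
14. ~q, 2   [~|-rule on 13]
15. p, 2   [~|-rule on 13]
16. ~r -> (q | ~p), 2   [[]-rule on 2 via 0R2]
17. q | ~p, 2   [->-rule on 16 (branches; this branch)]
18. ~p, 2   [|-rule on 17 (branches; this branch)]
Accessibility: 0R0, 0R1, 0R2, 1R1, 1R2, 2R2
Branch closes: p and ~p both at 2.
Every branch closes (one shown): valid in S4, hence also in S5 (every theorem of S4 is a theorem of S5).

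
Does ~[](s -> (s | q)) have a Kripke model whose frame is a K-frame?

No, unsatisfiable

1. ~[](s -> (s | q)), 0
2. ~(s -> (s | q)), 1   [~[]-rule on 1: fresh world 1, 0R1]
3. s, 1   [~->-rule on 2]
4. ~(s | q), 1   [~->-rule on 2]
5. ~s, 1   [~|-rule on 4]
6. ~q, 1   [~|-rule on 4]
Accessibility: 0R1
Branch closes: s and ~s both at 1.
All branches of the tableau close; one closing branch shown above.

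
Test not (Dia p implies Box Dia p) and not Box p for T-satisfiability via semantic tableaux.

Satisfiable (open branch found)

1. not (Dia p implies Box Dia p) and not Box p, u
2. not (Dia p implies Box Dia p), u   [and-rule on 1]
3. not Box p, u   [and-rule on 1]
4. Dia p, u   [neg-implies-rule on 2]
5. not Box Dia p, u   [neg-implies-rule on 2]
6. not p, v   [neg-Box-rule on 3: fresh world v, uRv]
7. p, w   [Dia-rule on 4: fresh world w, uRw]
8. not Dia p, x   [neg-Box-rule on 5: fresh world x, uRx]
9. not p, x   [neg-Dia-rule on 8 via xRx]
Accessibility: uRu, uRv, uRw, uRx, vRv, wRw, xRx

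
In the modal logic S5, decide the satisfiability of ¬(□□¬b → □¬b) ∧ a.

No, unsatisfiable

1. ¬(□□¬b → □¬b) ∧ a, w0
2. ¬(□□¬b → □¬b), w0
3. a, w0
4. □□¬b, w0
5. ¬□¬b, w0
6. □¬b, w0
7. ¬b, w0
8. b, w1
9. □¬b, w1
10. ¬b, w1
Accessibility: w0Rw0, w0Rw1, w1Rw0, w1Rw1
Branch closes: b and ¬b both at w1.
All branches of the tableau close; one closing branch shown above.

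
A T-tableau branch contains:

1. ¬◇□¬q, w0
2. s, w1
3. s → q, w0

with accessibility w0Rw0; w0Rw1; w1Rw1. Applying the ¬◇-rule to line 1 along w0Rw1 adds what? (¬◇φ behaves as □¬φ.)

¬◇φ behaves as □¬φ: propagate the negated body to each accessible world.

¬□¬q, w1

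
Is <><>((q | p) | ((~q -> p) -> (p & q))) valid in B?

Valid

Tableau for the negation ~<><>((q | p) | ((~q -> p) -> (p & q))):
1. ~<><>((q | p) | ((~q -> p) -> (p & q))), 0
2. ~<>((q | p) | ((~q -> p) -> (p & q))), 0
3. ~((q | p) | ((~q -> p) -> (p & q))), 0
4. ~(q | p), 0
5. ~((~q -> p) -> (p & q)), 0
6. ~q, 0
7. ~p, 0
8. ~q -> p, 0
9. ~(p & q), 0
10. p, 0
Accessibility: 0R0
Branch closes: p and ~p both at 0.
Every branch of the negation's tableau closes; the branch above is one of them.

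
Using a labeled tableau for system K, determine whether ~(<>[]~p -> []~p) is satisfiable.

1. ~(<>[]~p -> []~p), 0
2. <>[]~p, 0   [~->-rule on 1]
3. ~[]~p, 0   [~->-rule on 1]
4. []~p, 1   [<>-rule on 2: fresh world 1, 0R1]
5. p, 2   [~[]-rule on 3: fresh world 2, 0R2]
Accessibility: 0R1, 0R2

Satisfiable (open branch found)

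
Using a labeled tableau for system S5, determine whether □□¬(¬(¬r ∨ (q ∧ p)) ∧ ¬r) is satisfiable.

Satisfiable

1. □□¬(¬(¬r ∨ (q ∧ p)) ∧ ¬r), w0
2. □¬(¬(¬r ∨ (q ∧ p)) ∧ ¬r), w0
3. ¬(¬(¬r ∨ (q ∧ p)) ∧ ¬r), w0
4. r, w0
Accessibility: w0Rw0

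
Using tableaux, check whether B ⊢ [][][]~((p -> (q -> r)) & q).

Tableau for the negation ~[][][]~((p -> (q -> r)) & q):
1. ~[][][]~((p -> (q -> r)) & q), u
2. ~[][]~((p -> (q -> r)) & q), v   [~[]-rule on 1: fresh world v, uRv]
3. ~[]~((p -> (q -> r)) & q), w   [~[]-rule on 2: fresh world w, vRw]
4. (p -> (q -> r)) & q, x   [~[]-rule on 3: fresh world x, wRx]
5. p -> (q -> r), x   [&-rule on 4]
6. q, x   [&-rule on 4]
7. q -> r, x   [->-rule on 5 (branches; this branch)]
8. r, x   [->-rule on 7 (branches; this branch)]
Accessibility: uRu, uRv, vRu, vRv, vRw, wRv, wRw, wRx, xRw, xRx
The negation has an open branch (countermodel exists).

Not valid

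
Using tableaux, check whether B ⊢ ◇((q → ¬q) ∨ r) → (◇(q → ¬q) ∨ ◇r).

Valid in B

Tableau for the negation ¬(◇((q → ¬q) ∨ r) → (◇(q → ¬q) ∨ ◇r)):
1. ¬(◇((q → ¬q) ∨ r) → (◇(q → ¬q) ∨ ◇r)), u
2. ◇((q → ¬q) ∨ r), u
3. ¬(◇(q → ¬q) ∨ ◇r), u
4. ¬◇(q → ¬q), u
5. ¬◇r, u
6. ¬(q → ¬q), u
7. q, u
8. ¬r, u
9. (q → ¬q) ∨ r, v
10. ¬(q → ¬q), v
11. q, v
12. ¬r, v
13. q → ¬q, v
14. ¬q, v
Accessibility: uRu, uRv, vRu, vRv
Branch closes: q and ¬q both at v.
All branches of the negation close; one closing branch shown above.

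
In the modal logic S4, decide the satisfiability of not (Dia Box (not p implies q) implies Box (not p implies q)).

Satisfiable (open branch found)

1. not (Dia Box (not p implies q) implies Box (not p implies q)), w0
2. Dia Box (not p implies q), w0
3. not Box (not p implies q), w0
4. Box (not p implies q), w1
5. not p implies q, w1
6. q, w1
7. not (not p implies q), w2
8. not p, w2
9. not q, w2
Accessibility: w0Rw0, w0Rw1, w0Rw2, w1Rw1, w2Rw2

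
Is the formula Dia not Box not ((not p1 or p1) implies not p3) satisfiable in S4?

Satisfiable (open branch found)

1. Dia not Box not ((not p1 or p1) implies not p3), 0
2. not Box not ((not p1 or p1) implies not p3), 1
3. (not p1 or p1) implies not p3, 2
4. not p3, 2
Accessibility: 0R0, 0R1, 0R2, 1R1, 1R2, 2R2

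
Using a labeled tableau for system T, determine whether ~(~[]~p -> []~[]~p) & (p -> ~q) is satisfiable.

Yes, satisfiable

1. ~(~[]~p -> []~[]~p) & (p -> ~q), 0
2. ~(~[]~p -> []~[]~p), 0
3. p -> ~q, 0
4. ~[]~p, 0
5. ~[]~[]~p, 0
6. ~q, 0
7. p, 1
8. []~p, 2
9. ~p, 2
Accessibility: 0R0, 0R1, 0R2, 1R1, 2R2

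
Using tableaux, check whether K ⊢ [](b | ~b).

Valid

Tableau for the negation ~[](b | ~b):
1. ~[](b | ~b), w0
2. ~(b | ~b), w1
3. ~b, w1
4. b, w1
Accessibility: w0Rw1
Branch closes: b and ~b both at w1.
All branches of the negation close; one closing branch shown above.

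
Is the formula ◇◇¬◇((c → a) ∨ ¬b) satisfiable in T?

1. ◇◇¬◇((c → a) ∨ ¬b), u
2. ◇¬◇((c → a) ∨ ¬b), v
3. ¬◇((c → a) ∨ ¬b), w
4. ¬((c → a) ∨ ¬b), w
5. ¬(c → a), w
6. b, w
7. c, w
8. ¬a, w
Accessibility: uRu, uRv, vRv, vRw, wRw

Satisfiable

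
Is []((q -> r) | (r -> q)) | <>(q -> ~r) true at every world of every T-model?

Yes, valid

Tableau for the negation ~([]((q -> r) | (r -> q)) | <>(q -> ~r)):
1. ~([]((q -> r) | (r -> q)) | <>(q -> ~r)), u
2. ~[]((q -> r) | (r -> q)), u
3. ~<>(q -> ~r), u
4. ~(q -> ~r), u
5. q, u
6. r, u
7. ~((q -> r) | (r -> q)), v
8. ~(q -> r), v
9. ~(r -> q), v
10. q, v
11. ~r, v
12. r, v
13. ~q, v
Accessibility: uRu, uRv, vRv
Branch closes: r and ~r both at v.
Every branch of the negation's tableau closes; the branch above is one of them.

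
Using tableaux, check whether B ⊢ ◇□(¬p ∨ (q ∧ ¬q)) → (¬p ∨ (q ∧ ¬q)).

Yes, valid

Tableau for the negation ¬(◇□(¬p ∨ (q ∧ ¬q)) → (¬p ∨ (q ∧ ¬q))):
1. ¬(◇□(¬p ∨ (q ∧ ¬q)) → (¬p ∨ (q ∧ ¬q))), w0
2. ◇□(¬p ∨ (q ∧ ¬q)), w0
3. ¬(¬p ∨ (q ∧ ¬q)), w0
4. p, w0
5. ¬(q ∧ ¬q), w0
6. q, w0
7. □(¬p ∨ (q ∧ ¬q)), w1
8. ¬p ∨ (q ∧ ¬q), w0
9. ¬p ∨ (q ∧ ¬q), w1
10. q ∧ ¬q, w0
11. ¬q, w0
Accessibility: w0Rw0, w0Rw1, w1Rw0, w1Rw1
Branch closes: q and ¬q both at w0.
All branches of the negation close; one closing branch shown above.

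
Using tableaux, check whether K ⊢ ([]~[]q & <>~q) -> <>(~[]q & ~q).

Tableau for the negation ~(([]~[]q & <>~q) -> <>(~[]q & ~q)):
1. ~(([]~[]q & <>~q) -> <>(~[]q & ~q)), u
2. []~[]q & <>~q, u
3. ~<>(~[]q & ~q), u
4. []~[]q, u
5. <>~q, u
6. ~q, v
7. ~(~[]q & ~q), v
8. ~[]q, v
9. []q, v
10. ~q, w
11. q, w
Accessibility: uRv, vRw
Branch closes: q and ~q both at w.
Every branch of the negation's tableau closes; the branch above is one of them.

Valid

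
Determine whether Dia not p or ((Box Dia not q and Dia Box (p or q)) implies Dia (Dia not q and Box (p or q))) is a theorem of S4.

Yes, valid

Tableau for the negation not (Dia not p or ((Box Dia not q and Dia Box (p or q)) implies Dia (Dia not q and Box (p or q)))):
1. not (Dia not p or ((Box Dia not q and Dia Box (p or q)) implies Dia (Dia not q and Box (p or q)))), u
2. not Dia not p, u   [neg-or-rule on 1]
3. not ((Box Dia not q and Dia Box (p or q)) implies Dia (Dia not q and Box (p or q))), u   [neg-or-rule on 1]
4. Box Dia not q and Dia Box (p or q), u   [neg-implies-rule on 3]
5. not Dia (Dia not q and Box (p or q)), u   [neg-implies-rule on 3]
6. Box Dia not q, u   [and-rule on 4]
7. Dia Box (p or q), u   [and-rule on 4]
8. p, u   [neg-Dia-rule on 2 via uRu]
9. not (Dia not q and Box (p or q)), u   [neg-Dia-rule on 5 via uRu]
10. Dia not q, u   [Box-rule on 6 via uRu]
11. not Box (p or q), u   [neg-and-rule on 9 (branches; this branch)]
12. Box (p or q), v   [Dia-rule on 7: fresh world v, uRv]
13. p, v   [neg-Dia-rule on 2 via uRv]
14. not (Dia not q and Box (p or q)), v   [neg-Dia-rule on 5 via uRv]
15. Dia not q, v   [Box-rule on 6 via uRv]
16. p or q, v   [Box-rule on 12 via vRv]
17. not Dia not q, v   [neg-and-rule on 14 (branches; this branch)]
18. q, v   [neg-Dia-rule on 17 via vRv]
19. not q, w   [Dia-rule on 10: fresh world w, uRw]
20. p, w   [neg-Dia-rule on 2 via uRw]
21. not (Dia not q and Box (p or q)), w   [neg-Dia-rule on 5 via uRw]
22. Dia not q, w   [Box-rule on 6 via uRw]
23. not Box (p or q), w   [neg-and-rule on 21 (branches; this branch)]
24. not (p or q), x   [neg-Box-rule on 11: fresh world x, uRx]
25. not p, x   [neg-or-rule on 24]
26. not q, x   [neg-or-rule on 24]
27. p, x   [neg-Dia-rule on 2 via uRx]
Accessibility: uRu, uRv, uRw, uRx, vRv, wRw, xRx
Branch closes: p and not p both at x.
All branches of the negation close; one closing branch shown above.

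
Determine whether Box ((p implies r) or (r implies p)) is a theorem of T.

Valid

Tableau for the negation not Box ((p implies r) or (r implies p)):
1. not Box ((p implies r) or (r implies p)), w0
2. not ((p implies r) or (r implies p)), w1
3. not (p implies r), w1
4. not (r implies p), w1
5. p, w1
6. not r, w1
7. r, w1
8. not p, w1
Accessibility: w0Rw0, w0Rw1, w1Rw1
Branch closes: r and not r both at w1.
Every branch of the negation's tableau closes; the branch above is one of them.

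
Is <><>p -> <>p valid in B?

Tableau for the negation ~(<><>p -> <>p):
1. ~(<><>p -> <>p), u
2. <><>p, u
3. ~<>p, u
4. ~p, u
5. <>p, v
6. ~p, v
7. p, w
Accessibility: uRu, uRv, vRu, vRv, vRw, wRv, wRw
The negation has an open branch (countermodel exists).

No, not valid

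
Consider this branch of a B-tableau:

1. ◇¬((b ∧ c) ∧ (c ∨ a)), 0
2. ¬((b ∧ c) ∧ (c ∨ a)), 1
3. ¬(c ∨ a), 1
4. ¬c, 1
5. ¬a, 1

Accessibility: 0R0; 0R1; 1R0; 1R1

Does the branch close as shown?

There is no literal clash: for every atom and world, at most one sign appears.

No, open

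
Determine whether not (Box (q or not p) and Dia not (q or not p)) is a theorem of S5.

Tableau for the negation Box (q or not p) and Dia not (q or not p):
1. Box (q or not p) and Dia not (q or not p), u
2. Box (q or not p), u   [and-rule on 1]
3. Dia not (q or not p), u   [and-rule on 1]
4. q or not p, u   [Box-rule on 2 via uRu]
5. not p, u   [or-rule on 4 (branches; this branch)]
6. not (q or not p), v   [Dia-rule on 3: fresh world v, uRv]
7. not q, v   [neg-or-rule on 6]
8. p, v   [neg-or-rule on 6]
9. q or not p, v   [Box-rule on 2 via uRv]
10. not p, v   [or-rule on 9 (branches; this branch)]
Accessibility: uRu, uRv, vRu, vRv
Branch closes: p and not p both at v.
All branches of the negation close; one closing branch shown above.

Yes, valid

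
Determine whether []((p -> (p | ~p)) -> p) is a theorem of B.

Tableau for the negation ~[]((p -> (p | ~p)) -> p):
1. ~[]((p -> (p | ~p)) -> p), w0
2. ~((p -> (p | ~p)) -> p), w1
3. p -> (p | ~p), w1
4. ~p, w1
5. p | ~p, w1
Accessibility: w0Rw0, w0Rw1, w1Rw0, w1Rw1
The negation has an open branch (countermodel exists).

No, not valid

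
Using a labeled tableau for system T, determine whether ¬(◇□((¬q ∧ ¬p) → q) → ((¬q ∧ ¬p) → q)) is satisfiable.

Satisfiable

1. ¬(◇□((¬q ∧ ¬p) → q) → ((¬q ∧ ¬p) → q)), u
2. ◇□((¬q ∧ ¬p) → q), u
3. ¬((¬q ∧ ¬p) → q), u
4. ¬q ∧ ¬p, u
5. ¬q, u
6. ¬p, u
7. □((¬q ∧ ¬p) → q), v
8. (¬q ∧ ¬p) → q, v
9. q, v
Accessibility: uRu, uRv, vRv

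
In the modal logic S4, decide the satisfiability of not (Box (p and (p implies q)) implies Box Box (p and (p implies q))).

1. not (Box (p and (p implies q)) implies Box Box (p and (p implies q))), w0
2. Box (p and (p implies q)), w0
3. not Box Box (p and (p implies q)), w0
4. p and (p implies q), w0
5. p, w0
6. p implies q, w0
7. q, w0
8. not Box (p and (p implies q)), w1
9. p and (p implies q), w1
10. p, w1
11. p implies q, w1
12. q, w1
13. not (p and (p implies q)), w2
14. p and (p implies q), w2
15. p, w2
16. p implies q, w2
17. not (p implies q), w2
18. not q, w2
19. q, w2
Accessibility: w0Rw0, w0Rw1, w0Rw2, w1Rw1, w1Rw2, w2Rw2
Branch closes: q and not q both at w2.
Every branch closes; the branch above is one of them.

Unsatisfiable (every branch closes)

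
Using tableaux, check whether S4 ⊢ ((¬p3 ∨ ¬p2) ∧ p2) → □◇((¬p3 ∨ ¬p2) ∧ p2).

Tableau for the negation ¬(((¬p3 ∨ ¬p2) ∧ p2) → □◇((¬p3 ∨ ¬p2) ∧ p2)):
1. ¬(((¬p3 ∨ ¬p2) ∧ p2) → □◇((¬p3 ∨ ¬p2) ∧ p2)), u
2. (¬p3 ∨ ¬p2) ∧ p2, u
3. ¬□◇((¬p3 ∨ ¬p2) ∧ p2), u
4. ¬p3 ∨ ¬p2, u
5. p2, u
6. ¬p3, u
7. ¬◇((¬p3 ∨ ¬p2) ∧ p2), v
8. ¬((¬p3 ∨ ¬p2) ∧ p2), v
9. ¬p2, v
Accessibility: uRu, uRv, vRv
The negation has an open branch (countermodel exists).

Invalid (countermodel exists)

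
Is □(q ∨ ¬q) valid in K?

Tableau for the negation ¬□(q ∨ ¬q):
1. ¬□(q ∨ ¬q), 0
2. ¬(q ∨ ¬q), 1   [¬□-rule on 1: fresh world 1, 0R1]
3. ¬q, 1   [¬∨-rule on 2]
4. q, 1   [¬∨-rule on 2]
Accessibility: 0R1
Branch closes: q and ¬q both at 1.
All branches of the negation close; one closing branch shown above.

Valid in K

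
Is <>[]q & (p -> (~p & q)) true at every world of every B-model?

Tableau for the negation ~(<>[]q & (p -> (~p & q))):
1. ~(<>[]q & (p -> (~p & q))), 0
2. ~(p -> (~p & q)), 0
3. p, 0
4. ~(~p & q), 0
5. ~q, 0
Accessibility: 0R0
The negation has an open branch (countermodel exists).

Invalid (countermodel exists)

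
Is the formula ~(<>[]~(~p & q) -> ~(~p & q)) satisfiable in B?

1. ~(<>[]~(~p & q) -> ~(~p & q)), u
2. <>[]~(~p & q), u   [~->-rule on 1]
3. ~p & q, u   [~->-rule on 1]
4. ~p, u   [&-rule on 3]
5. q, u   [&-rule on 3]
6. []~(~p & q), v   [<>-rule on 2: fresh world v, uRv]
7. ~(~p & q), u   [[]-rule on 6 via vRu]
8. ~(~p & q), v   [[]-rule on 6 via vRv]
9. ~q, u   [~&-rule on 7 (branches; this branch)]
Accessibility: uRu, uRv, vRu, vRv
Branch closes: q and ~q both at u.
Every branch closes; the branch above is one of them.

Unsatisfiable (every branch closes)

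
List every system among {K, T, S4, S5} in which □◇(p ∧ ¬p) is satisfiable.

K

T-tableau for the formula:
1. □◇(p ∧ ¬p), w0
2. ◇(p ∧ ¬p), w0
3. p ∧ ¬p, w1
4. p, w1
5. ¬p, w1
Accessibility: w0Rw0, w0Rw1, w1Rw1
Branch closes: p and ¬p both at w1.
Every branch closes (one shown): unsatisfiable in T, hence also in S4, S5 (every S4/S5-frame is a T-frame).
K-tableau for the formula:
1. □◇(p ∧ ¬p), w0
Complete open branch: satisfiable in K.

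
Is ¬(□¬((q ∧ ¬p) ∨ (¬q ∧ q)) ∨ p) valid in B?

Not valid

Tableau for the negation □¬((q ∧ ¬p) ∨ (¬q ∧ q)) ∨ p:
1. □¬((q ∧ ¬p) ∨ (¬q ∧ q)) ∨ p, 0
2. p, 0   [∨-rule on 1 (branches; this branch)]
Accessibility: 0R0
The negation has an open branch (countermodel exists).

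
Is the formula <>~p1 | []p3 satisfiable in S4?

1. <>~p1 | []p3, u
2. []p3, u   [|-rule on 1 (branches; this branch)]
3. p3, u   [[]-rule on 2 via uRu]
Accessibility: uRu

Yes, satisfiable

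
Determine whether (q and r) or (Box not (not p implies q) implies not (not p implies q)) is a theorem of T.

Tableau for the negation not ((q and r) or (Box not (not p implies q) implies not (not p implies q))):
1. not ((q and r) or (Box not (not p implies q) implies not (not p implies q))), w0
2. not (q and r), w0
3. not (Box not (not p implies q) implies not (not p implies q)), w0
4. Box not (not p implies q), w0
5. not p implies q, w0
6. not (not p implies q), w0
7. not p, w0
8. not q, w0
9. not r, w0
10. q, w0
Accessibility: w0Rw0
Branch closes: q and not q both at w0.
Every branch of the negation's tableau closes; the branch above is one of them.

Valid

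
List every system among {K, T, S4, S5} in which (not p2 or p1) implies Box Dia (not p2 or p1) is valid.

S5

S5-tableau for the negation not ((not p2 or p1) implies Box Dia (not p2 or p1)):
1. not ((not p2 or p1) implies Box Dia (not p2 or p1)), w0
2. not p2 or p1, w0
3. not Box Dia (not p2 or p1), w0
4. p1, w0
5. not Dia (not p2 or p1), w1
6. not (not p2 or p1), w0
7. p2, w0
8. not p1, w0
Accessibility: w0Rw0, w0Rw1, w1Rw0, w1Rw1
Branch closes: p1 and not p1 both at w0.
Every branch closes (one shown): valid in S5.
S4-tableau for the negation not ((not p2 or p1) implies Box Dia (not p2 or p1)):
1. not ((not p2 or p1) implies Box Dia (not p2 or p1)), w0
2. not p2 or p1, w0
3. not Box Dia (not p2 or p1), w0
4. p1, w0
5. not Dia (not p2 or p1), w1
6. not (not p2 or p1), w1
7. p2, w1
8. not p1, w1
Accessibility: w0Rw0, w0Rw1, w1Rw1
Complete open branch: countermodel on an S4-frame, so not valid in S4, nor in K, T (the same frame is also a K-frame and a T-frame).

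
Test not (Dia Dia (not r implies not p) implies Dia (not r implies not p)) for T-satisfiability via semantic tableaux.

1. not (Dia Dia (not r implies not p) implies Dia (not r implies not p)), u
2. Dia Dia (not r implies not p), u   [neg-implies-rule on 1]
3. not Dia (not r implies not p), u   [neg-implies-rule on 1]
4. not (not r implies not p), u   [neg-Dia-rule on 3 via uRu]
5. not r, u   [neg-implies-rule on 4]
6. p, u   [neg-implies-rule on 4]
7. Dia (not r implies not p), v   [Dia-rule on 2: fresh world v, uRv]
8. not (not r implies not p), v   [neg-Dia-rule on 3 via uRv]
9. not r, v   [neg-implies-rule on 8]
10. p, v   [neg-implies-rule on 8]
11. not r implies not p, w   [Dia-rule on 7: fresh world w, vRw]
12. not p, w   [implies-rule on 11 (branches; this branch)]
Accessibility: uRu, uRv, vRv, vRw, wRw

Satisfiable (open branch found)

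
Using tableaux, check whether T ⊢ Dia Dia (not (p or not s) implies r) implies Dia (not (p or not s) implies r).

Tableau for the negation not (Dia Dia (not (p or not s) implies r) implies Dia (not (p or not s) implies r)):
1. not (Dia Dia (not (p or not s) implies r) implies Dia (not (p or not s) implies r)), 0
2. Dia Dia (not (p or not s) implies r), 0
3. not Dia (not (p or not s) implies r), 0
4. not (not (p or not s) implies r), 0
5. not (p or not s), 0
6. not r, 0
7. not p, 0
8. s, 0
9. Dia (not (p or not s) implies r), 1
10. not (not (p or not s) implies r), 1
11. not (p or not s), 1
12. not r, 1
13. not p, 1
14. s, 1
15. not (p or not s) implies r, 2
16. r, 2
Accessibility: 0R0, 0R1, 1R1, 1R2, 2R2
The negation has an open branch (countermodel exists).

Invalid (countermodel exists)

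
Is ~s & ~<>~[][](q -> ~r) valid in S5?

Invalid (countermodel exists)

Tableau for the negation ~(~s & ~<>~[][](q -> ~r)):
1. ~(~s & ~<>~[][](q -> ~r)), 0
2. <>~[][](q -> ~r), 0
3. ~[][](q -> ~r), 1
4. ~[](q -> ~r), 2
5. ~(q -> ~r), 3
6. q, 3
7. r, 3
Accessibility: 0R0, 0R1, 0R2, 0R3, 1R0, 1R1, 1R2, 1R3, 2R0, 2R1, 2R2, 2R3, 3R0, 3R1, 3R2, 3R3
The negation has an open branch (countermodel exists).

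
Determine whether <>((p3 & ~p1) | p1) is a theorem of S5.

Not valid

Tableau for the negation ~<>((p3 & ~p1) | p1):
1. ~<>((p3 & ~p1) | p1), w0
2. ~((p3 & ~p1) | p1), w0   [~<>-rule on 1 via w0Rw0]
3. ~(p3 & ~p1), w0   [~|-rule on 2]
4. ~p1, w0   [~|-rule on 2]
5. ~p3, w0   [~&-rule on 3 (branches; this branch)]
Accessibility: w0Rw0
The negation has an open branch (countermodel exists).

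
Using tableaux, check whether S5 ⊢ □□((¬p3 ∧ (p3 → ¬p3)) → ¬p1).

Invalid (countermodel exists)

Tableau for the negation ¬□□((¬p3 ∧ (p3 → ¬p3)) → ¬p1):
1. ¬□□((¬p3 ∧ (p3 → ¬p3)) → ¬p1), 0
2. ¬□((¬p3 ∧ (p3 → ¬p3)) → ¬p1), 1   [¬□-rule on 1: fresh world 1, 0R1]
3. ¬((¬p3 ∧ (p3 → ¬p3)) → ¬p1), 2   [¬□-rule on 2: fresh world 2, 1R2]
4. ¬p3 ∧ (p3 → ¬p3), 2   [¬→-rule on 3]
5. p1, 2   [¬→-rule on 3]
6. ¬p3, 2   [∧-rule on 4]
7. p3 → ¬p3, 2   [∧-rule on 4]
Accessibility: 0R0, 0R1, 0R2, 1R0, 1R1, 1R2, 2R0, 2R1, 2R2
The negation has an open branch (countermodel exists).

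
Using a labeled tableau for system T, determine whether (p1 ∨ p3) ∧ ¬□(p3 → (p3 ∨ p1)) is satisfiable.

No, unsatisfiable

1. (p1 ∨ p3) ∧ ¬□(p3 → (p3 ∨ p1)), u
2. p1 ∨ p3, u   [∧-rule on 1]
3. ¬□(p3 → (p3 ∨ p1)), u   [∧-rule on 1]
4. p3, u   [∨-rule on 2 (branches; this branch)]
5. ¬(p3 → (p3 ∨ p1)), v   [¬□-rule on 3: fresh world v, uRv]
6. p3, v   [¬→-rule on 5]
7. ¬(p3 ∨ p1), v   [¬→-rule on 5]
8. ¬p3, v   [¬∨-rule on 7]
9. ¬p1, v   [¬∨-rule on 7]
Accessibility: uRu, uRv, vRv
Branch closes: p3 and ¬p3 both at v.
(One branch shown.) All branches close.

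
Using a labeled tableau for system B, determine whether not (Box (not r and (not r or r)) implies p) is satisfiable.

Satisfiable

1. not (Box (not r and (not r or r)) implies p), 0
2. Box (not r and (not r or r)), 0
3. not p, 0
4. not r and (not r or r), 0
5. not r, 0
6. not r or r, 0
Accessibility: 0R0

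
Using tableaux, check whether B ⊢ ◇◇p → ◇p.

Tableau for the negation ¬(◇◇p → ◇p):
1. ¬(◇◇p → ◇p), w0
2. ◇◇p, w0
3. ¬◇p, w0
4. ¬p, w0
5. ◇p, w1
6. ¬p, w1
7. p, w2
Accessibility: w0Rw0, w0Rw1, w1Rw0, w1Rw1, w1Rw2, w2Rw1, w2Rw2
The negation has an open branch (countermodel exists).

Not valid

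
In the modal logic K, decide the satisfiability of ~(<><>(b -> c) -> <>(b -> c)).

1. ~(<><>(b -> c) -> <>(b -> c)), 0
2. <><>(b -> c), 0   [~->-rule on 1]
3. ~<>(b -> c), 0   [~->-rule on 1]
4. <>(b -> c), 1   [<>-rule on 2: fresh world 1, 0R1]
5. ~(b -> c), 1   [~<>-rule on 3 via 0R1]
6. b, 1   [~->-rule on 5]
7. ~c, 1   [~->-rule on 5]
8. b -> c, 2   [<>-rule on 4: fresh world 2, 1R2]
9. c, 2   [->-rule on 8 (branches; this branch)]
Accessibility: 0R1, 1R2

Yes, satisfiable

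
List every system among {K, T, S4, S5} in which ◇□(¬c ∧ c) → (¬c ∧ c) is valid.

K-tableau for the negation ¬(◇□(¬c ∧ c) → (¬c ∧ c)):
1. ¬(◇□(¬c ∧ c) → (¬c ∧ c)), 0
2. ◇□(¬c ∧ c), 0
3. ¬(¬c ∧ c), 0
4. ¬c, 0
5. □(¬c ∧ c), 1
Accessibility: 0R1
Complete open branch: countermodel on a K-frame, so not valid in K.
T-tableau for the negation ¬(◇□(¬c ∧ c) → (¬c ∧ c)):
1. ¬(◇□(¬c ∧ c) → (¬c ∧ c)), 0
2. ◇□(¬c ∧ c), 0
3. ¬(¬c ∧ c), 0
4. ¬c, 0
5. □(¬c ∧ c), 1
6. ¬c ∧ c, 1
7. ¬c, 1
8. c, 1
Accessibility: 0R0, 0R1, 1R1
Branch closes: c and ¬c both at 1.
Every branch closes (one shown): valid in T, hence also in S4, S5 (every theorem of T is a theorem of S4 and S5).

T, S4, S5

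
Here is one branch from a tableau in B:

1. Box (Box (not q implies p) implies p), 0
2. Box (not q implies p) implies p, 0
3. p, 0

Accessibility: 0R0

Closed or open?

No world carries both an atom and its negation.

Open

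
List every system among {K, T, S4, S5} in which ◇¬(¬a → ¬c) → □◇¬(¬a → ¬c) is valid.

S5

S4-tableau for the negation ¬(◇¬(¬a → ¬c) → □◇¬(¬a → ¬c)):
1. ¬(◇¬(¬a → ¬c) → □◇¬(¬a → ¬c)), 0
2. ◇¬(¬a → ¬c), 0   [¬→-rule on 1]
3. ¬□◇¬(¬a → ¬c), 0   [¬→-rule on 1]
4. ¬(¬a → ¬c), 1   [◇-rule on 2: fresh world 1, 0R1]
5. ¬a, 1   [¬→-rule on 4]
6. c, 1   [¬→-rule on 4]
7. ¬◇¬(¬a → ¬c), 2   [¬□-rule on 3: fresh world 2, 0R2]
8. ¬a → ¬c, 2   [¬◇-rule on 7 via 2R2]
9. ¬c, 2   [→-rule on 8 (branches; this branch)]
Accessibility: 0R0, 0R1, 0R2, 1R1, 2R2
Complete open branch: countermodel on an S4-frame, so not valid in S4, nor in K, T (the same frame is also a K-frame and a T-frame).
S5-tableau for the negation ¬(◇¬(¬a → ¬c) → □◇¬(¬a → ¬c)):
1. ¬(◇¬(¬a → ¬c) → □◇¬(¬a → ¬c)), 0
2. ◇¬(¬a → ¬c), 0   [¬→-rule on 1]
3. ¬□◇¬(¬a → ¬c), 0   [¬→-rule on 1]
4. ¬(¬a → ¬c), 1   [◇-rule on 2: fresh world 1, 0R1]
5. ¬a, 1   [¬→-rule on 4]
6. c, 1   [¬→-rule on 4]
7. ¬◇¬(¬a → ¬c), 2   [¬□-rule on 3: fresh world 2, 0R2]
8. ¬a → ¬c, 0   [¬◇-rule on 7 via 2R0]
9. ¬a → ¬c, 1   [¬◇-rule on 7 via 2R1]
10. ¬a → ¬c, 2   [¬◇-rule on 7 via 2R2]
11. ¬c, 0   [→-rule on 8 (branches; this branch)]
12. ¬c, 1   [→-rule on 9 (branches; this branch)]
Accessibility: 0R0, 0R1, 0R2, 1R0, 1R1, 1R2, 2R0, 2R1, 2R2
Branch closes: c and ¬c both at 1.
Every branch closes (one shown): valid in S5.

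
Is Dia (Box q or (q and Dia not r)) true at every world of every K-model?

Tableau for the negation not Dia (Box q or (q and Dia not r)):
1. not Dia (Box q or (q and Dia not r)), w0
The negation has an open branch (countermodel exists).

Invalid (countermodel exists)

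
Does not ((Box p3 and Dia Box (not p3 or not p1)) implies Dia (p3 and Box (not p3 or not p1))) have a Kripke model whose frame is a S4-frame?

1. not ((Box p3 and Dia Box (not p3 or not p1)) implies Dia (p3 and Box (not p3 or not p1))), 0
2. Box p3 and Dia Box (not p3 or not p1), 0
3. not Dia (p3 and Box (not p3 or not p1)), 0
4. Box p3, 0
5. Dia Box (not p3 or not p1), 0
6. not (p3 and Box (not p3 or not p1)), 0
7. p3, 0
8. not Box (not p3 or not p1), 0
9. Box (not p3 or not p1), 1
10. not (p3 and Box (not p3 or not p1)), 1
11. p3, 1
12. not p3 or not p1, 1
13. not Box (not p3 or not p1), 1
14. not p1, 1
15. not (not p3 or not p1), 2
16. p3, 2
17. p1, 2
18. not (p3 and Box (not p3 or not p1)), 2
19. not Box (not p3 or not p1), 2
20. not (not p3 or not p1), 3
21. p3, 3
22. p1, 3
23. not (p3 and Box (not p3 or not p1)), 3
24. not p3 or not p1, 3
25. not Box (not p3 or not p1), 3
26. not p1, 3
Accessibility: 0R0, 0R1, 0R2, 0R3, 1R1, 1R3, 2R2, 3R3
Branch closes: p1 and not p1 both at 3.
(One branch shown.) All branches close.

Unsatisfiable (every branch closes)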